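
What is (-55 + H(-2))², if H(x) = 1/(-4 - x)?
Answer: 12321/4 ≈ 3080.3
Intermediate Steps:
(-55 + H(-2))² = (-55 - 1/(4 - 2))² = (-55 - 1/2)² = (-55 - 1*½)² = (-55 - ½)² = (-111/2)² = 12321/4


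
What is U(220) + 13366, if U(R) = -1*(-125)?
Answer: 13491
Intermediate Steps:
U(R) = 125
U(220) + 13366 = 125 + 13366 = 13491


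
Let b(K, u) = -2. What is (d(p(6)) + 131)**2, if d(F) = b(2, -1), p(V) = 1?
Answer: 16641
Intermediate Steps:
d(F) = -2
(d(p(6)) + 131)**2 = (-2 + 131)**2 = 129**2 = 16641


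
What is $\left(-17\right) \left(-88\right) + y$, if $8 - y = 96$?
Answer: $1408$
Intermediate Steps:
$y = -88$ ($y = 8 - 96 = -88$)
$\left(-17\right) \left(-88\right) + y = \left(-17\right) \left(-88\right) - 88 = 1496 - 88 = 1408$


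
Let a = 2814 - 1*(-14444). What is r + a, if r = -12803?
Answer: 4455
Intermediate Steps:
a = 17258 (a = 2814 + 14444 = 17258)
r + a = -12803 + 17258 = 4455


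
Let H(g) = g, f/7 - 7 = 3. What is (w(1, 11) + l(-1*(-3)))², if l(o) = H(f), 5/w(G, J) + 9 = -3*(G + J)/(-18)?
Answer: 235225/49 ≈ 4800.5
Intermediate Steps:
f = 70 (f = 49 + 7*3 = 49 + 21 = 70)
w(G, J) = 5/(-9 + G/6 + J/6) (w(G, J) = 5/(-9 - 3*(G + J)/(-18)) = 5/(-9 + (-3*G - 3*J)*(-1/18)) = 5/(-9 + (G/6 + J/6)) = 5/(-9 + G/6 + J/6))
l(o) = 70
(w(1, 11) + l(-1*(-3)))² = (30/(-54 + 1 + 11) + 70)² = (30/(-42) + 70)² = (30*(-1/42) + 70)² = (-5/7 + 70)² = (485/7)² = 235225/49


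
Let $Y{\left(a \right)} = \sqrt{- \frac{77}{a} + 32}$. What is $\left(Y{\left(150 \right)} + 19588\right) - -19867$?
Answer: $39455 + \frac{\sqrt{28338}}{30} \approx 39461.0$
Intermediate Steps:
$Y{\left(a \right)} = \sqrt{32 - \frac{77}{a}}$
$\left(Y{\left(150 \right)} + 19588\right) - -19867 = \left(\sqrt{32 - \frac{77}{150}} + 19588\right) - -19867 = \left(\sqrt{32 - \frac{77}{150}} + 19588\right) + 19867 = \left(\sqrt{\frac{4723}{150}} + 19588\right) + 19867 = \left(\frac{\sqrt{28338}}{30} + 19588\right) + 19867 = \left(19588 + \frac{\sqrt{28338}}{30}\right) + 19867 = 39455 + \frac{\sqrt{28338}}{30}$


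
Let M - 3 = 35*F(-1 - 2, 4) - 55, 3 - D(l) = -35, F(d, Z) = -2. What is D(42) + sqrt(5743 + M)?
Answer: 38 + sqrt(5621) ≈ 112.97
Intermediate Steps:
D(l) = 38 (D(l) = 3 - 1*(-35) = 3 + 35 = 38)
M = -122 (M = 3 + (35*(-2) - 55) = 3 + (-70 - 55) = 3 - 125 = -122)
D(42) + sqrt(5743 + M) = 38 + sqrt(5743 - 122) = 38 + sqrt(5621)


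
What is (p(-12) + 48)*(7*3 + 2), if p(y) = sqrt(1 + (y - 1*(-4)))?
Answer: 1104 + 23*I*sqrt(7) ≈ 1104.0 + 60.852*I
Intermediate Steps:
p(y) = sqrt(5 + y) (p(y) = sqrt(1 + (y + 4)) = sqrt(1 + (4 + y)) = sqrt(5 + y))
(p(-12) + 48)*(7*3 + 2) = (sqrt(5 - 12) + 48)*(7*3 + 2) = (sqrt(-7) + 48)*(21 + 2) = (I*sqrt(7) + 48)*23 = (48 + I*sqrt(7))*23 = 1104 + 23*I*sqrt(7)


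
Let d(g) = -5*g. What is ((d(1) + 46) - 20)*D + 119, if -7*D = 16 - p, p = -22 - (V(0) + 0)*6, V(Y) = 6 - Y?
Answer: -103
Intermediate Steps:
p = -58 (p = -22 - ((6 - 1*0) + 0)*6 = -22 - ((6 + 0) + 0)*6 = -22 - (6 + 0)*6 = -22 - 6*6 = -22 - 1*36 = -22 - 36 = -58)
D = -74/7 (D = -(16 - 1*(-58))/7 = -(16 + 58)/7 = -1/7*74 = -74/7 ≈ -10.571)
((d(1) + 46) - 20)*D + 119 = ((-5*1 + 46) - 20)*(-74/7) + 119 = ((-5 + 46) - 20)*(-74/7) + 119 = (41 - 20)*(-74/7) + 119 = 21*(-74/7) + 119 = -222 + 119 = -103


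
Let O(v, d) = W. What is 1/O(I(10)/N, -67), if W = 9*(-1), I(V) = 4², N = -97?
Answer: -⅑ ≈ -0.11111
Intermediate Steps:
I(V) = 16
W = -9
O(v, d) = -9
1/O(I(10)/N, -67) = 1/(-9) = -⅑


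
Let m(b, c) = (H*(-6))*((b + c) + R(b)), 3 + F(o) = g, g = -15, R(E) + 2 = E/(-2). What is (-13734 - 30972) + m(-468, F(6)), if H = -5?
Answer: -52326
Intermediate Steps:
R(E) = -2 - E/2 (R(E) = -2 + E/(-2) = -2 + E*(-½) = -2 - E/2)
F(o) = -18 (F(o) = -3 - 15 = -18)
m(b, c) = -60 + 15*b + 30*c (m(b, c) = (-5*(-6))*((b + c) + (-2 - b/2)) = 30*(-2 + c + b/2) = -60 + 15*b + 30*c)
(-13734 - 30972) + m(-468, F(6)) = (-13734 - 30972) + (-60 + 15*(-468) + 30*(-18)) = -44706 + (-60 - 7020 - 540) = -44706 - 7620 = -52326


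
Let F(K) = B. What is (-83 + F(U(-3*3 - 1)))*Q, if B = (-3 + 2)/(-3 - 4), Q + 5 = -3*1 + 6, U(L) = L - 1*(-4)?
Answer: 1160/7 ≈ 165.71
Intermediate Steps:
U(L) = 4 + L (U(L) = L + 4 = 4 + L)
Q = -2 (Q = -5 + (-3*1 + 6) = -5 + (-3 + 6) = -5 + 3 = -2)
B = 1/7 (B = -1/(-7) = -1*(-1/7) = 1/7 ≈ 0.14286)
F(K) = 1/7
(-83 + F(U(-3*3 - 1)))*Q = (-83 + 1/7)*(-2) = -580/7*(-2) = 1160/7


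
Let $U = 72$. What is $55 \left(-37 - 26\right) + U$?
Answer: $-3393$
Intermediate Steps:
$55 \left(-37 - 26\right) + U = 55 \left(-37 - 26\right) + 72 = 55 \left(-63\right) + 72 = -3465 + 72 = -3393$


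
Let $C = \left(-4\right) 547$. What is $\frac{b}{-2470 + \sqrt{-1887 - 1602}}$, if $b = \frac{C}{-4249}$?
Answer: $- \frac{5404360}{25937548861} - \frac{2188 i \sqrt{3489}}{25937548861} \approx -0.00020836 - 4.9828 \cdot 10^{-6} i$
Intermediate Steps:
$C = -2188$
$b = \frac{2188}{4249}$ ($b = - \frac{2188}{-4249} = \left(-2188\right) \left(- \frac{1}{4249}\right) = \frac{2188}{4249} \approx 0.51495$)
$\frac{b}{-2470 + \sqrt{-1887 - 1602}} = \frac{2188}{4249 \left(-2470 + \sqrt{-1887 - 1602}\right)} = \frac{2188}{4249 \left(-2470 + \sqrt{-3489}\right)} = \frac{2188}{4249 \left(-2470 + i \sqrt{3489}\right)}$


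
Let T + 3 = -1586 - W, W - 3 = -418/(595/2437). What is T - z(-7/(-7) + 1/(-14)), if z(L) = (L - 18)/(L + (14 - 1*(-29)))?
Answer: 8813839/73185 ≈ 120.43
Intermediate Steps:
z(L) = (-18 + L)/(43 + L) (z(L) = (-18 + L)/(L + (14 + 29)) = (-18 + L)/(L + 43) = (-18 + L)/(43 + L))
W = -1016881/595 (W = 3 - 418/(595/2437) = 3 - 418/(595*(1/2437)) = 3 - 418/595/2437 = 3 - 418*2437/595 = 3 - 1018666/595 = -1016881/595 ≈ -1709.0)
T = 71426/595 (T = -3 + (-1586 - 1*(-1016881/595)) = -3 + (-1586 + 1016881/595) = -3 + 73211/595 = 71426/595 ≈ 120.04)
T - z(-7/(-7) + 1/(-14)) = 71426/595 - (-18 + (-7/(-7) + 1/(-14)))/(43 + (-7/(-7) + 1/(-14))) = 71426/595 - (-18 + (-7*(-⅐) + 1*(-1/14)))/(43 + (-7*(-⅐) + 1*(-1/14))) = 71426/595 - (-18 + (1 - 1/14))/(43 + (1 - 1/14)) = 71426/595 - (-18 + 13/14)/(43 + 13/14) = 71426/595 - (-239)/(615/14*14) = 71426/595 - 14*(-239)/(615*14) = 71426/595 - 1*(-239/615) = 71426/595 + 239/615 = 8813839/73185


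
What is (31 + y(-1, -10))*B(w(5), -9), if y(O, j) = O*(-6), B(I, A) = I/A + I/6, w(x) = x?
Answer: 185/18 ≈ 10.278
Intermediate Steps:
B(I, A) = I/6 + I/A (B(I, A) = I/A + I*(1/6) = I/A + I/6 = I/6 + I/A)
y(O, j) = -6*O
(31 + y(-1, -10))*B(w(5), -9) = (31 - 6*(-1))*((1/6)*5 + 5/(-9)) = (31 + 6)*(5/6 + 5*(-1/9)) = 37*(5/6 - 5/9) = 37*(5/18) = 185/18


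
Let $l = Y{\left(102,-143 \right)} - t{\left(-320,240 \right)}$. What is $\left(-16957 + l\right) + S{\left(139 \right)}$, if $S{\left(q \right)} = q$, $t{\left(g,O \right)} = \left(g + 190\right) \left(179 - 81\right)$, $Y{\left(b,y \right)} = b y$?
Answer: $-18664$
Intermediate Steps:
$t{\left(g,O \right)} = 18620 + 98 g$ ($t{\left(g,O \right)} = \left(190 + g\right) 98 = 18620 + 98 g$)
$l = -1846$ ($l = 102 \left(-143\right) - \left(18620 + 98 \left(-320\right)\right) = -14586 - \left(18620 - 31360\right) = -14586 - -12740 = -14586 + 12740 = -1846$)
$\left(-16957 + l\right) + S{\left(139 \right)} = \left(-16957 - 1846\right) + 139 = -18803 + 139 = -18664$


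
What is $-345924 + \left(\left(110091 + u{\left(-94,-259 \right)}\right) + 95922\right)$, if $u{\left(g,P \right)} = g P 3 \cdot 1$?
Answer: $-66873$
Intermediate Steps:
$u{\left(g,P \right)} = 3 P g$ ($u{\left(g,P \right)} = P g 3 \cdot 1 = 3 P g 1 = 3 P g$)
$-345924 + \left(\left(110091 + u{\left(-94,-259 \right)}\right) + 95922\right) = -345924 + \left(\left(110091 + 3 \left(-259\right) \left(-94\right)\right) + 95922\right) = -345924 + \left(\left(110091 + 73038\right) + 95922\right) = -345924 + \left(183129 + 95922\right) = -345924 + 279051 = -66873$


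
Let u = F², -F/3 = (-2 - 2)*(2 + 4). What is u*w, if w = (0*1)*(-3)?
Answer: 0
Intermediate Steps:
F = 72 (F = -3*(-2 - 2)*(2 + 4) = -(-12)*6 = -3*(-24) = 72)
w = 0 (w = 0*(-3) = 0)
u = 5184 (u = 72² = 5184)
u*w = 5184*0 = 0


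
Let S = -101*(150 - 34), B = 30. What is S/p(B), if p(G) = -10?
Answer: 5858/5 ≈ 1171.6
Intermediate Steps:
S = -11716 (S = -101*116 = -11716)
S/p(B) = -11716/(-10) = -11716*(-⅒) = 5858/5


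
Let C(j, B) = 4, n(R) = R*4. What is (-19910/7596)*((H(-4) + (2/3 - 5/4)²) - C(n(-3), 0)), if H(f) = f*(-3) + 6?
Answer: -20557075/546912 ≈ -37.588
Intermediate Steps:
n(R) = 4*R
H(f) = 6 - 3*f (H(f) = -3*f + 6 = 6 - 3*f)
(-19910/7596)*((H(-4) + (2/3 - 5/4)²) - C(n(-3), 0)) = (-19910/7596)*(((6 - 3*(-4)) + (2/3 - 5/4)²) - 1*4) = (-19910*1/7596)*(((6 + 12) + (2*(⅓) - 5*¼)²) - 4) = -9955*((18 + (⅔ - 5/4)²) - 4)/3798 = -9955*((18 + (-7/12)²) - 4)/3798 = -9955*((18 + 49/144) - 4)/3798 = -9955*(2641/144 - 4)/3798 = -9955/3798*2065/144 = -20557075/546912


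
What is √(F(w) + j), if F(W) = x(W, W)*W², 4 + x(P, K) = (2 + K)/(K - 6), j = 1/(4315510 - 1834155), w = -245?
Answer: 4*I*√4412130691464105808470/622820105 ≈ 426.6*I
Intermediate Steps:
j = 1/2481355 ≈ 4.0301e-7
x(P, K) = -4 + (2 + K)/(-6 + K) (x(P, K) = -4 + (2 + K)/(K - 6) = -4 + (2 + K)/(-6 + K))
F(W) = W²*(26 - 3*W)/(-6 + W) (F(W) = ((26 - 3*W)/(-6 + W))*W² = W²*(26 - 3*W)/(-6 + W))
√(F(w) + j) = √((-245)²*(26 - 3*(-245))/(-6 - 245) + 1/2481355) = √(60025*(26 + 735)/(-251) + 1/2481355) = √(60025*(-1/251)*761 + 1/2481355) = √(-45679025/251 + 1/2481355) = √(-113345877078624/622820105) = 4*I*√4412130691464105808470/622820105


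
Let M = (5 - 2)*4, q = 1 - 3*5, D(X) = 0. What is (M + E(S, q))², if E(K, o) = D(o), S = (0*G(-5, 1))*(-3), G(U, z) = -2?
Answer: 144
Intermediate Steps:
q = -14 (q = 1 - 1*15 = 1 - 15 = -14)
S = 0 (S = (0*(-2))*(-3) = 0*(-3) = 0)
E(K, o) = 0
M = 12 (M = 3*4 = 12)
(M + E(S, q))² = (12 + 0)² = 12² = 144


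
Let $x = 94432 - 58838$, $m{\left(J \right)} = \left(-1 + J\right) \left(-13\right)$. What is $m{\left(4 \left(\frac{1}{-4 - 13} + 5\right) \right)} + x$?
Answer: $\frac{600951}{17} \approx 35350.0$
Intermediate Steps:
$m{\left(J \right)} = 13 - 13 J$
$x = 35594$
$m{\left(4 \left(\frac{1}{-4 - 13} + 5\right) \right)} + x = \left(13 - 13 \cdot 4 \left(\frac{1}{-4 - 13} + 5\right)\right) + 35594 = \left(13 - 13 \cdot 4 \left(\frac{1}{-17} + 5\right)\right) + 35594 = \left(13 - 13 \cdot 4 \left(- \frac{1}{17} + 5\right)\right) + 35594 = \left(13 - 13 \cdot 4 \cdot \frac{84}{17}\right) + 35594 = \left(13 - \frac{4368}{17}\right) + 35594 = - \frac{4147}{17} + 35594 = \frac{600951}{17}$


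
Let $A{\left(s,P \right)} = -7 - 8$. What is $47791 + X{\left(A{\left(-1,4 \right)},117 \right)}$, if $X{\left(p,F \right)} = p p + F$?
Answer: $48133$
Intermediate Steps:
$A{\left(s,P \right)} = -15$ ($A{\left(s,P \right)} = -7 - 8 = -15$)
$X{\left(p,F \right)} = F + p^{2}$ ($X{\left(p,F \right)} = p^{2} + F = F + p^{2}$)
$47791 + X{\left(A{\left(-1,4 \right)},117 \right)} = 47791 + \left(117 + \left(-15\right)^{2}\right) = 47791 + \left(117 + 225\right) = 47791 + 342 = 48133$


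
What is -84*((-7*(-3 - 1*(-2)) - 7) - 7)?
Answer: 588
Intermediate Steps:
-84*((-7*(-3 - 1*(-2)) - 7) - 7) = -84*((-7*(-3 + 2) - 7) - 7) = -84*((-7*(-1) - 7) - 7) = -84*((7 - 7) - 7) = -84*(0 - 7) = -84*(-7) = 588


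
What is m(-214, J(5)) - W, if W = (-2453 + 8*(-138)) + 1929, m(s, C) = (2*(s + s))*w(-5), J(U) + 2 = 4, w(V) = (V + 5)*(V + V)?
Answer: 1628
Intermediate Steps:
w(V) = 2*V*(5 + V) (w(V) = (5 + V)*(2*V) = 2*V*(5 + V))
J(U) = 2 (J(U) = -2 + 4 = 2)
m(s, C) = 0 (m(s, C) = (2*(s + s))*(2*(-5)*(5 - 5)) = (2*(2*s))*(2*(-5)*0) = (4*s)*0 = 0)
W = -1628 (W = (-2453 - 1104) + 1929 = -3557 + 1929 = -1628)
m(-214, J(5)) - W = 0 - 1*(-1628) = 0 + 1628 = 1628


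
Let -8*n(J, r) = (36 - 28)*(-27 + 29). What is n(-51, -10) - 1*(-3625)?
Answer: 3623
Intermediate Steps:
n(J, r) = -2 (n(J, r) = -(36 - 28)*(-27 + 29)/8 = -2)
n(-51, -10) - 1*(-3625) = -2 - 1*(-3625) = -2 + 3625 = 3623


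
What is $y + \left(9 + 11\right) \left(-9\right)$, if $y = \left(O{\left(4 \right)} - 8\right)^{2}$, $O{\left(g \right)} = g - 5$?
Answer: $-99$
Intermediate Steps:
$O{\left(g \right)} = -5 + g$ ($O{\left(g \right)} = g - 5 = -5 + g$)
$y = 81$ ($y = \left(\left(-5 + 4\right) - 8\right)^{2} = \left(-1 - 8\right)^{2} = \left(-9\right)^{2} = 81$)
$y + \left(9 + 11\right) \left(-9\right) = 81 + \left(9 + 11\right) \left(-9\right) = 81 + 20 \left(-9\right) = 81 - 180 = -99$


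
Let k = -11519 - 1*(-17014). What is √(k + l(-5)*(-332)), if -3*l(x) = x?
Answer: 5*√1779/3 ≈ 70.297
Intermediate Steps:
l(x) = -x/3
k = 5495 (k = -11519 + 17014 = 5495)
√(k + l(-5)*(-332)) = √(5495 - ⅓*(-5)*(-332)) = √(5495 + (5/3)*(-332)) = √(5495 - 1660/3) = √(14825/3) = 5*√1779/3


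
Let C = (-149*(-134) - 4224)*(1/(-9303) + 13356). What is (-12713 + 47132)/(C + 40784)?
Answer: 320199957/1956336561866 ≈ 0.00016367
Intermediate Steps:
C = 1955957148314/9303 (C = (19966 - 4224)*(-1/9303 + 13356) = 15742*(124250867/9303) = 1955957148314/9303 ≈ 2.1025e+8)
(-12713 + 47132)/(C + 40784) = (-12713 + 47132)/(1955957148314/9303 + 40784) = 34419/(1956336561866/9303) = 34419*(9303/1956336561866) = 320199957/1956336561866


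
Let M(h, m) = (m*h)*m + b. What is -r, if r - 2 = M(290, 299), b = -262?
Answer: -25926030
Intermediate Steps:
M(h, m) = -262 + h*m² (M(h, m) = (m*h)*m - 262 = (h*m)*m - 262 = h*m² - 262 = -262 + h*m²)
r = 25926030 (r = 2 + (-262 + 290*299²) = 2 + (-262 + 290*89401) = 2 + (-262 + 25926290) = 2 + 25926028 = 25926030)
-r = -1*25926030 = -25926030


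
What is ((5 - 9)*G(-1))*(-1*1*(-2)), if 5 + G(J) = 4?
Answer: 8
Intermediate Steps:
G(J) = -1 (G(J) = -5 + 4 = -1)
((5 - 9)*G(-1))*(-1*1*(-2)) = ((5 - 9)*(-1))*(-1*1*(-2)) = (-4*(-1))*(-1*(-2)) = 4*2 = 8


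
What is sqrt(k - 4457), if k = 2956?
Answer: I*sqrt(1501) ≈ 38.743*I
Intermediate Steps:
sqrt(k - 4457) = sqrt(2956 - 4457) = sqrt(-1501) = I*sqrt(1501)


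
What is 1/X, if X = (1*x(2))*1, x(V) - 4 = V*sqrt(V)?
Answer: 1/2 - sqrt(2)/4 ≈ 0.14645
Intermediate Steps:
x(V) = 4 + V**(3/2) (x(V) = 4 + V*sqrt(V) = 4 + V**(3/2))
X = 4 + 2*sqrt(2) (X = (1*(4 + 2**(3/2)))*1 = (1*(4 + 2*sqrt(2)))*1 = (4 + 2*sqrt(2))*1 = 4 + 2*sqrt(2) ≈ 6.8284)
1/X = 1/(4 + 2*sqrt(2))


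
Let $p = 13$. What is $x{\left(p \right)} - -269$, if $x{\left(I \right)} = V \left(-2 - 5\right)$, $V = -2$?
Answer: $283$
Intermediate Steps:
$x{\left(I \right)} = 14$ ($x{\left(I \right)} = - 2 \left(-2 - 5\right) = \left(-2\right) \left(-7\right) = 14$)
$x{\left(p \right)} - -269 = 14 - -269 = 14 + 269 = 283$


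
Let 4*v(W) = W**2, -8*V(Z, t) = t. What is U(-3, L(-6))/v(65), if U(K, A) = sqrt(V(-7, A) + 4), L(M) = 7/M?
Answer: sqrt(597)/12675 ≈ 0.0019277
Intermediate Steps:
V(Z, t) = -t/8
U(K, A) = sqrt(4 - A/8) (U(K, A) = sqrt(-A/8 + 4) = sqrt(4 - A/8))
v(W) = W**2/4
U(-3, L(-6))/v(65) = (sqrt(64 - 14/(-6))/4)/(((1/4)*65**2)) = (sqrt(64 - 14*(-1)/6)/4)/(((1/4)*4225)) = (sqrt(64 - 2*(-7/6))/4)/(4225/4) = (sqrt(64 + 7/3)/4)*(4/4225) = (sqrt(199/3)/4)*(4/4225) = ((sqrt(597)/3)/4)*(4/4225) = (sqrt(597)/12)*(4/4225) = sqrt(597)/12675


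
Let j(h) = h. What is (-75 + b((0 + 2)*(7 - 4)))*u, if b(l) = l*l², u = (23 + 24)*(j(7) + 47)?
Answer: 357858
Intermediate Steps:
u = 2538 (u = (23 + 24)*(7 + 47) = 47*54 = 2538)
b(l) = l³
(-75 + b((0 + 2)*(7 - 4)))*u = (-75 + ((0 + 2)*(7 - 4))³)*2538 = (-75 + (2*3)³)*2538 = (-75 + 6³)*2538 = (-75 + 216)*2538 = 141*2538 = 357858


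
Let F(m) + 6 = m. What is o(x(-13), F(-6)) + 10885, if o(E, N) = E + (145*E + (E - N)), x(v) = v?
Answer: 8986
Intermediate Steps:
F(m) = -6 + m
o(E, N) = -N + 147*E (o(E, N) = E + (-N + 146*E) = -N + 147*E)
o(x(-13), F(-6)) + 10885 = (-(-6 - 6) + 147*(-13)) + 10885 = (-1*(-12) - 1911) + 10885 = (12 - 1911) + 10885 = -1899 + 10885 = 8986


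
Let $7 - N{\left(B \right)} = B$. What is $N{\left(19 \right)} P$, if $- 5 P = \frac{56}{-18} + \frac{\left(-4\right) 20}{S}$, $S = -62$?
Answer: $- \frac{2032}{465} \approx -4.3699$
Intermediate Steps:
$N{\left(B \right)} = 7 - B$
$P = \frac{508}{1395}$ ($P = - \frac{\frac{56}{-18} + \frac{\left(-4\right) 20}{-62}}{5} = - \frac{56 \left(- \frac{1}{18}\right) - - \frac{40}{31}}{5} = - \frac{- \frac{28}{9} + \frac{40}{31}}{5} = \left(- \frac{1}{5}\right) \left(- \frac{508}{279}\right) = \frac{508}{1395} \approx 0.36416$)
$N{\left(19 \right)} P = \left(7 - 19\right) \frac{508}{1395} = \left(-12\right) \frac{508}{1395} = - \frac{2032}{465}$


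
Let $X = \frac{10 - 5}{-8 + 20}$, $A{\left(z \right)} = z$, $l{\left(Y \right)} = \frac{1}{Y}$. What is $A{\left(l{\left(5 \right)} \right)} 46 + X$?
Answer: $\frac{577}{60} \approx 9.6167$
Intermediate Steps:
$X = \frac{5}{12} \approx 0.41667$
$A{\left(l{\left(5 \right)} \right)} 46 + X = \frac{1}{5} \cdot 46 + \frac{5}{12} = \frac{46}{5} + \frac{5}{12} = \frac{577}{60}$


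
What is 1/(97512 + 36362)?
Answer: 1/133874 ≈ 7.4697e-6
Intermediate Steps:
1/(97512 + 36362) = 1/133874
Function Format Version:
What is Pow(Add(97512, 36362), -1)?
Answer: Rational(1, 133874) ≈ 7.4697e-6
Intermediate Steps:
Pow(Add(97512, 36362), -1) = Pow(133874, -1) = Rational(1, 133874)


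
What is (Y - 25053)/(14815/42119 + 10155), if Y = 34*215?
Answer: -747317417/427733260 ≈ -1.7472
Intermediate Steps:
Y = 7310
(Y - 25053)/(14815/42119 + 10155) = (7310 - 25053)/(14815/42119 + 10155) = -17743/(14815*(1/42119) + 10155) = -17743/(14815/42119 + 10155) = -17743/427733260/42119 = -17743*42119/427733260 = -747317417/427733260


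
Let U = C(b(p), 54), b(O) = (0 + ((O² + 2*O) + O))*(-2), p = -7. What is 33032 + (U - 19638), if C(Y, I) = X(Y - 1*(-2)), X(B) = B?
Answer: 13340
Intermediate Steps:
b(O) = -6*O - 2*O² (b(O) = (0 + (O² + 3*O))*(-2) = (O² + 3*O)*(-2) = -6*O - 2*O²)
C(Y, I) = 2 + Y (C(Y, I) = Y - 1*(-2) = Y + 2 = 2 + Y)
U = -54 (U = 2 - 2*(-7)*(3 - 7) = 2 - 2*(-7)*(-4) = 2 - 56 = -54)
33032 + (U - 19638) = 33032 + (-54 - 19638) = 33032 - 19692 = 13340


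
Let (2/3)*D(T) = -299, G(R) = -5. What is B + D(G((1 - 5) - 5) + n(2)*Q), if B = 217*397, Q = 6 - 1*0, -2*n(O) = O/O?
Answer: 171401/2 ≈ 85701.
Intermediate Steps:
n(O) = -1/2 (n(O) = -O/(2*O) = -1/2*1 = -1/2)
Q = 6 (Q = 6 + 0 = 6)
D(T) = -897/2 (D(T) = (3/2)*(-299) = -897/2)
B = 86149
B + D(G((1 - 5) - 5) + n(2)*Q) = 86149 - 897/2 = 171401/2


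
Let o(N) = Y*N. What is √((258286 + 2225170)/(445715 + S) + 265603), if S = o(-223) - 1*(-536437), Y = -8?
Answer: √15694622179481/7687 ≈ 515.37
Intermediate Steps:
o(N) = -8*N
S = 538221 (S = -8*(-223) - 1*(-536437) = 1784 + 536437 = 538221)
√((258286 + 2225170)/(445715 + S) + 265603) = √((258286 + 2225170)/(445715 + 538221) + 265603) = √(2483456/983936 + 265603) = √(2483456*(1/983936) + 265603) = √(19402/7687 + 265603) = √(2041709663/7687) = √15694622179481/7687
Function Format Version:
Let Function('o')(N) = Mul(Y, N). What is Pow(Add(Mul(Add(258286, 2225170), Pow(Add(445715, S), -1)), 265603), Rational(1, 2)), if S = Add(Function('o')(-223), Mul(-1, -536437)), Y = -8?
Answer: Mul(Rational(1, 7687), Pow(15694622179481, Rational(1, 2))) ≈ 515.37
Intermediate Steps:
Function('o')(N) = Mul(-8, N)
S = 538221 (S = Add(Mul(-8, -223), Mul(-1, -536437)) = Add(1784, 536437) = 538221)
Pow(Add(Mul(Add(258286, 2225170), Pow(Add(445715, S), -1)), 265603), Rational(1, 2)) = Pow(Add(Mul(Add(258286, 2225170), Pow(Add(445715, 538221), -1)), 265603), Rational(1, 2)) = Pow(Add(Mul(2483456, Pow(983936, -1)), 265603), Rational(1, 2)) = Pow(Add(Mul(2483456, Rational(1, 983936)), 265603), Rational(1, 2)) = Pow(Add(Rational(19402, 7687), 265603), Rational(1, 2)) = Pow(Rational(2041709663, 7687), Rational(1, 2)) = Mul(Rational(1, 7687), Pow(15694622179481, Rational(1, 2)))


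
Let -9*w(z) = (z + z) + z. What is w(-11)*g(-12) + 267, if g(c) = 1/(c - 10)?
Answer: 1601/6 ≈ 266.83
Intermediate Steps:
g(c) = 1/(-10 + c)
w(z) = -z/3 (w(z) = -((z + z) + z)/9 = -(2*z + z)/9 = -z/3)
w(-11)*g(-12) + 267 = (-1/3*(-11))/(-10 - 12) + 267 = (11/3)/(-22) + 267 = (11/3)*(-1/22) + 267 = -1/6 + 267 = 1601/6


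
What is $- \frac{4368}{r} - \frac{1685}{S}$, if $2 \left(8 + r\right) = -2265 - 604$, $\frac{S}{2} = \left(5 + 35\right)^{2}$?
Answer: $\frac{923759}{369280} \approx 2.5015$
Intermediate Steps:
$S = 3200$ ($S = 2 \left(5 + 35\right)^{2} = 2 \cdot 40^{2} = 2 \cdot 1600 = 3200$)
$r = - \frac{2885}{2}$ ($r = -8 + \frac{-2265 - 604}{2} = -8 + \frac{1}{2} \left(-2869\right) = -8 - \frac{2869}{2} = - \frac{2885}{2} \approx -1442.5$)
$- \frac{4368}{r} - \frac{1685}{S} = - \frac{4368}{- \frac{2885}{2}} - \frac{1685}{3200} = \left(-4368\right) \left(- \frac{2}{2885}\right) - \frac{337}{640} = \frac{8736}{2885} - \frac{337}{640} = \frac{923759}{369280}$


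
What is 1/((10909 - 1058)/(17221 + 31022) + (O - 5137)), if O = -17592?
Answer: -48243/1096505296 ≈ -4.3997e-5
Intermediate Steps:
1/((10909 - 1058)/(17221 + 31022) + (O - 5137)) = 1/((10909 - 1058)/(17221 + 31022) + (-17592 - 5137)) = 1/(9851/48243 - 22729) = 1/(-1096505296/48243) = -48243/1096505296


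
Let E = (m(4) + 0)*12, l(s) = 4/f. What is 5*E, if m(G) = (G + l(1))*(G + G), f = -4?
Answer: 1440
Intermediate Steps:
l(s) = -1 (l(s) = 4/(-4) = 4*(-1/4) = -1)
m(G) = 2*G*(-1 + G) (m(G) = (G - 1)*(G + G) = (-1 + G)*(2*G) = 2*G*(-1 + G))
E = 288 (E = (2*4*(-1 + 4) + 0)*12 = (2*4*3 + 0)*12 = (24 + 0)*12 = 24*12 = 288)
5*E = 5*288 = 1440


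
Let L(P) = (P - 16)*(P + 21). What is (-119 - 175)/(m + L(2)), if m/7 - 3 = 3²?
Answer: 21/17 ≈ 1.2353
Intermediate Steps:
L(P) = (-16 + P)*(21 + P)
m = 84 (m = 21 + 7*3² = 21 + 7*9 = 21 + 63 = 84)
(-119 - 175)/(m + L(2)) = (-119 - 175)/(84 + (-336 + 2² + 5*2)) = -294/(84 + (-336 + 4 + 10)) = -294/(84 - 322) = -294/(-238) = -294*(-1/238) = 21/17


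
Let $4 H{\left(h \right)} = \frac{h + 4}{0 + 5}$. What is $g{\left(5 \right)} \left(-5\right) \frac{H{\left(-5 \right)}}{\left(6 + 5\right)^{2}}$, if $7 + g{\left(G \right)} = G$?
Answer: $- \frac{1}{242} \approx -0.0041322$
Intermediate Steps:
$H{\left(h \right)} = \frac{1}{5} + \frac{h}{20}$ ($H{\left(h \right)} = \frac{\left(h + 4\right) \frac{1}{0 + 5}}{4} = \frac{\left(4 + h\right) \frac{1}{5}}{4} = \frac{\frac{4}{5} + \frac{h}{5}}{4} = \frac{1}{5} + \frac{h}{20}$)
$g{\left(G \right)} = -7 + G$
$g{\left(5 \right)} \left(-5\right) \frac{H{\left(-5 \right)}}{\left(6 + 5\right)^{2}} = \left(-7 + 5\right) \left(-5\right) \frac{\frac{1}{5} + \frac{1}{20} \left(-5\right)}{\left(6 + 5\right)^{2}} = \left(-2\right) \left(-5\right) \frac{\frac{1}{5} - \frac{1}{4}}{11^{2}} = 10 \left(- \frac{1}{20 \cdot 121}\right) = 10 \left(\left(- \frac{1}{20}\right) \frac{1}{121}\right) = 10 \left(- \frac{1}{2420}\right) = - \frac{1}{242}$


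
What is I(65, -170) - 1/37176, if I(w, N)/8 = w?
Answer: 19331519/37176 ≈ 520.00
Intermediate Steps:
I(w, N) = 8*w
I(65, -170) - 1/37176 = 8*65 - 1/37176 = 520 - 1*1/37176 = 520 - 1/37176 = 19331519/37176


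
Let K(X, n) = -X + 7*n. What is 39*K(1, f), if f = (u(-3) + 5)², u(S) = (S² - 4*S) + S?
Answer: 144378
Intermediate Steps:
u(S) = S² - 3*S
f = 529 (f = (-3*(-3 - 3) + 5)² = (-3*(-6) + 5)² = (18 + 5)² = 23² = 529)
39*K(1, f) = 39*(-1*1 + 7*529) = 39*(-1 + 3703) = 39*3702 = 144378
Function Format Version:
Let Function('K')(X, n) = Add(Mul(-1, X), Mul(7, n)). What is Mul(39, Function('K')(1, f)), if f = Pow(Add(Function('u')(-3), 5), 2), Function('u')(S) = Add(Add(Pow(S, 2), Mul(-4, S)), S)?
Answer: 144378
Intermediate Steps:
Function('u')(S) = Add(Pow(S, 2), Mul(-3, S))
f = 529 (f = Pow(Add(Mul(-3, Add(-3, -3)), 5), 2) = Pow(Add(Mul(-3, -6), 5), 2) = Pow(Add(18, 5), 2) = Pow(23, 2) = 529)
Mul(39, Function('K')(1, f)) = Mul(39, Add(Mul(-1, 1), Mul(7, 529))) = Mul(39, Add(-1, 3703)) = Mul(39, 3702) = 144378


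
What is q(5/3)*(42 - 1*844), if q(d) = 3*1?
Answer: -2406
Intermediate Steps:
q(d) = 3
q(5/3)*(42 - 1*844) = 3*(42 - 1*844) = 3*(42 - 844) = 3*(-802) = -2406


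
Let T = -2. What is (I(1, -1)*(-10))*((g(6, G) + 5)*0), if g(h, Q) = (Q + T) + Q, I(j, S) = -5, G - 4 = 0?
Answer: 0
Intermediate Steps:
G = 4 (G = 4 + 0 = 4)
g(h, Q) = -2 + 2*Q (g(h, Q) = (Q - 2) + Q = (-2 + Q) + Q = -2 + 2*Q)
(I(1, -1)*(-10))*((g(6, G) + 5)*0) = (-5*(-10))*(((-2 + 2*4) + 5)*0) = 50*(((-2 + 8) + 5)*0) = 50*((6 + 5)*0) = 50*(11*0) = 50*0 = 0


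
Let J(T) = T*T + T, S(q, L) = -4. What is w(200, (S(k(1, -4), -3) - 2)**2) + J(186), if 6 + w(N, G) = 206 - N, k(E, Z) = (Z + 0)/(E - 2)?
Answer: 34782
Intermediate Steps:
k(E, Z) = Z/(-2 + E)
J(T) = T + T**2 (J(T) = T**2 + T = T + T**2)
w(N, G) = 200 - N (w(N, G) = -6 + (206 - N) = 200 - N)
w(200, (S(k(1, -4), -3) - 2)**2) + J(186) = (200 - 1*200) + 186*(1 + 186) = (200 - 200) + 186*187 = 0 + 34782 = 34782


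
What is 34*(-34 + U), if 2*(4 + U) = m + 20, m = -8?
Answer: -1088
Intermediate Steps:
U = 2 (U = -4 + (-8 + 20)/2 = -4 + (½)*12 = -4 + 6 = 2)
34*(-34 + U) = 34*(-34 + 2) = 34*(-32) = -1088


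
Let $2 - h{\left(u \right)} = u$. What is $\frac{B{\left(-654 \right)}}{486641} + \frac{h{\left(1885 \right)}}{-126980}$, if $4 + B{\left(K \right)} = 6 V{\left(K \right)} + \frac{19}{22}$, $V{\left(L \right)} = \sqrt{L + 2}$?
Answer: $\frac{1439344889}{97104345140} + \frac{12 i \sqrt{163}}{486641} \approx 0.014823 + 0.00031482 i$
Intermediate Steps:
$V{\left(L \right)} = \sqrt{2 + L}$
$h{\left(u \right)} = 2 - u$
$B{\left(K \right)} = - \frac{69}{22} + 6 \sqrt{2 + K}$ ($B{\left(K \right)} = -4 + \left(6 \sqrt{2 + K} + \frac{19}{22}\right) = -4 + \left(\frac{19}{22} + 6 \sqrt{2 + K}\right) = - \frac{69}{22} + 6 \sqrt{2 + K}$)
$\frac{B{\left(-654 \right)}}{486641} + \frac{h{\left(1885 \right)}}{-126980} = \frac{- \frac{69}{22} + 6 \sqrt{2 - 654}}{486641} + \frac{2 - 1885}{-126980} = \left(- \frac{69}{22} + 6 \sqrt{-652}\right) \frac{1}{486641} + \left(2 - 1885\right) \left(- \frac{1}{126980}\right) = \left(- \frac{69}{22} + 6 \cdot 2 i \sqrt{163}\right) \frac{1}{486641} - - \frac{269}{18140} = \left(- \frac{69}{22} + 12 i \sqrt{163}\right) \frac{1}{486641} + \frac{269}{18140} = \left(- \frac{69}{10706102} + \frac{12 i \sqrt{163}}{486641}\right) + \frac{269}{18140} = \frac{1439344889}{97104345140} + \frac{12 i \sqrt{163}}{486641}$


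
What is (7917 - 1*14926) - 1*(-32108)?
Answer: 25099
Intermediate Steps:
(7917 - 1*14926) - 1*(-32108) = (7917 - 14926) + 32108 = -7009 + 32108 = 25099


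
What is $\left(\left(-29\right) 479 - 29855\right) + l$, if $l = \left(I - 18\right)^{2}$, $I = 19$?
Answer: $-43745$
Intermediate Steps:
$l = 1$ ($l = \left(19 - 18\right)^{2} = 1^{2} = 1$)
$\left(\left(-29\right) 479 - 29855\right) + l = \left(\left(-29\right) 479 - 29855\right) + 1 = \left(-13891 - 29855\right) + 1 = -43746 + 1 = -43745$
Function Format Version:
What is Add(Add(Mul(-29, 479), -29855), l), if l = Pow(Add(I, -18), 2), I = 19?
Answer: -43745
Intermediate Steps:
l = 1 (l = Pow(Add(19, -18), 2) = Pow(1, 2) = 1)
Add(Add(Mul(-29, 479), -29855), l) = Add(Add(Mul(-29, 479), -29855), 1) = Add(Add(-13891, -29855), 1) = Add(-43746, 1) = -43745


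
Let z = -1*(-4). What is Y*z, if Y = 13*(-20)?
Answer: -1040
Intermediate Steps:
z = 4
Y = -260
Y*z = -260*4 = -1040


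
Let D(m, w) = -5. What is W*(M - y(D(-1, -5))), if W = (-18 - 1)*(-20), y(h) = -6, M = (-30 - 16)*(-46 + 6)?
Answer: 701480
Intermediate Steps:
M = 1840 (M = -46*(-40) = 1840)
W = 380 (W = -19*(-20) = 380)
W*(M - y(D(-1, -5))) = 380*(1840 - 1*(-6)) = 380*(1840 + 6) = 380*1846 = 701480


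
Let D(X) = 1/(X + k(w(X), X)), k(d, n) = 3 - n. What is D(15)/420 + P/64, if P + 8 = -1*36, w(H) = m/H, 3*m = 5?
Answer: -3461/5040 ≈ -0.68671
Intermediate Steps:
m = 5/3 (m = (1/3)*5 = 5/3 ≈ 1.6667)
w(H) = 5/(3*H)
D(X) = 1/3 (D(X) = 1/(X + (3 - X)) = 1/3)
P = -44 (P = -8 - 1*36 = -8 - 36 = -44)
D(15)/420 + P/64 = (1/3)/420 - 44/64 = (1/3)*(1/420) - 44*1/64 = 1/1260 - 11/16 = -3461/5040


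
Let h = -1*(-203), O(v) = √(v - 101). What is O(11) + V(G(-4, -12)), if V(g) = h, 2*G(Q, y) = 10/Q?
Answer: 203 + 3*I*√10 ≈ 203.0 + 9.4868*I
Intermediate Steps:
G(Q, y) = 5/Q (G(Q, y) = (10/Q)/2 = 5/Q)
O(v) = √(-101 + v)
h = 203
V(g) = 203
O(11) + V(G(-4, -12)) = √(-101 + 11) + 203 = √(-90) + 203 = 3*I*√10 + 203 = 203 + 3*I*√10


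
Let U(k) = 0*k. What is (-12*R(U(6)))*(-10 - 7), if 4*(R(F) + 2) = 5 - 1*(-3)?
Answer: 0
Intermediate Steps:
U(k) = 0
R(F) = 0 (R(F) = -2 + (5 - 1*(-3))/4 = -2 + (5 + 3)/4 = -2 + (¼)*8 = -2 + 2 = 0)
(-12*R(U(6)))*(-10 - 7) = (-12*0)*(-10 - 7) = 0*(-17) = 0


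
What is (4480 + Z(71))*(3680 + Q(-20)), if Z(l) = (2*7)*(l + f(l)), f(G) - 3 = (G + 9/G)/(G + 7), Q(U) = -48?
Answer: 55602847328/2769 ≈ 2.0080e+7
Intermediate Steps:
f(G) = 3 + (G + 9/G)/(7 + G) (f(G) = 3 + (G + 9/G)/(G + 7) = 3 + (G + 9/G)/(7 + G))
Z(l) = 14*l + 14*(9 + 4*l² + 21*l)/(l*(7 + l)) (Z(l) = (2*7)*(l + (9 + 4*l² + 21*l)/(l*(7 + l))) = 14*(l + (9 + 4*l² + 21*l)/(l*(7 + l))) = 14*l + 14*(9 + 4*l² + 21*l)/(l*(7 + l)))
(4480 + Z(71))*(3680 + Q(-20)) = (4480 + 14*(9 + 71³ + 11*71² + 21*71)/(71*(7 + 71)))*(3680 - 48) = (4480 + 14*(1/71)*(9 + 357911 + 11*5041 + 1491)/78)*3632 = (4480 + 14*(1/71)*(1/78)*(9 + 357911 + 55451 + 1491))*3632 = (4480 + 14*(1/71)*(1/78)*414862)*3632 = (4480 + 2904034/2769)*3632 = (15309154/2769)*3632 = 55602847328/2769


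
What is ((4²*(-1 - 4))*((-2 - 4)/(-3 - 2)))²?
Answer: 9216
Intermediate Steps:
((4²*(-1 - 4))*((-2 - 4)/(-3 - 2)))² = ((16*(-5))*(-6/(-5)))² = (-(-480)*(-1)/5)² = (-80*6/5)² = (-96)² = 9216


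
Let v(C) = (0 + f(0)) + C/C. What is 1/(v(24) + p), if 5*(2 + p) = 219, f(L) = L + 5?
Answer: 5/239 ≈ 0.020921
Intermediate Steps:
f(L) = 5 + L
p = 209/5 (p = -2 + (⅕)*219 = -2 + 219/5 = 209/5 ≈ 41.800)
v(C) = 6 (v(C) = (0 + (5 + 0)) + C/C = (0 + 5) + 1 = 5 + 1 = 6)
1/(v(24) + p) = 1/(6 + 209/5) = 1/(239/5) = 5/239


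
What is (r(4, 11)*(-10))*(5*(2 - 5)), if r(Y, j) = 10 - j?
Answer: -150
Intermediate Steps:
(r(4, 11)*(-10))*(5*(2 - 5)) = ((10 - 1*11)*(-10))*(5*(2 - 5)) = ((10 - 11)*(-10))*(5*(-3)) = -1*(-10)*(-15) = 10*(-15) = -150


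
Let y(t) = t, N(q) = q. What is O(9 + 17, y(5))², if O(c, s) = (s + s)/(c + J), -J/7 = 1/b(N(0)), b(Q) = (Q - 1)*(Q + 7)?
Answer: 100/729 ≈ 0.13717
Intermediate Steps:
b(Q) = (-1 + Q)*(7 + Q)
J = 1 (J = -7/(-7 + 0² + 6*0) = -7/(-7 + 0 + 0) = -7/(-7) = -7*(-⅐) = 1)
O(c, s) = 2*s/(1 + c) (O(c, s) = (s + s)/(c + 1) = (2*s)/(1 + c) = 2*s/(1 + c))
O(9 + 17, y(5))² = (2*5/(1 + (9 + 17)))² = (2*5/(1 + 26))² = (2*5/27)² = (2*5*(1/27))² = (10/27)² = 100/729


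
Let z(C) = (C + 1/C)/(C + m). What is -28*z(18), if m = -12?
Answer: -2275/27 ≈ -84.259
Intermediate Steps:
z(C) = (C + 1/C)/(-12 + C) (z(C) = (C + 1/C)/(C - 12) = (C + 1/C)/(-12 + C))
-28*z(18) = -28*(1 + 18²)/(18*(-12 + 18)) = -14*(1 + 324)/(9*6) = -14*325/(9*6) = -28*325/108 = -2275/27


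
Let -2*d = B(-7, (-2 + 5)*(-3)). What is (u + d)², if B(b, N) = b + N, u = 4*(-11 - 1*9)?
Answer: 5184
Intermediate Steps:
u = -80 (u = 4*(-11 - 9) = 4*(-20) = -80)
B(b, N) = N + b
d = 8 (d = -((-2 + 5)*(-3) - 7)/2 = -(3*(-3) - 7)/2 = -(-9 - 7)/2 = -½*(-16) = 8)
(u + d)² = (-80 + 8)² = (-72)² = 5184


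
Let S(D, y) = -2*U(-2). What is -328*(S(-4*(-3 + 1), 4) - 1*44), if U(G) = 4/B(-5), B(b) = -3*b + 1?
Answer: 14596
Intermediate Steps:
B(b) = 1 - 3*b
U(G) = ¼ (U(G) = 4/(1 - 3*(-5)) = 4/(1 + 15) = 4/16 = 4*(1/16) = ¼)
S(D, y) = -½ (S(D, y) = -2*¼ = -½)
-328*(S(-4*(-3 + 1), 4) - 1*44) = -328*(-½ - 1*44) = -328*(-½ - 44) = -328*(-89/2) = 14596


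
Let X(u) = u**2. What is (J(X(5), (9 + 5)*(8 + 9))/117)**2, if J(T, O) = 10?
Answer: 100/13689 ≈ 0.0073051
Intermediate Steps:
(J(X(5), (9 + 5)*(8 + 9))/117)**2 = (10/117)**2 = 100/13689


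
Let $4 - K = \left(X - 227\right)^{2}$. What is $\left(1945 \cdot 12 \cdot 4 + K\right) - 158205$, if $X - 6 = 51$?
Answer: $-93741$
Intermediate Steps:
$X = 57$ ($X = 6 + 51 = 57$)
$K = -28896$ ($K = 4 - \left(57 - 227\right)^{2} = 4 - \left(-170\right)^{2} = 4 - 28900 = -28896$)
$\left(1945 \cdot 12 \cdot 4 + K\right) - 158205 = \left(1945 \cdot 12 \cdot 4 - 28896\right) - 158205 = \left(1945 \cdot 48 - 28896\right) - 158205 = \left(93360 - 28896\right) - 158205 = 64464 - 158205 = -93741$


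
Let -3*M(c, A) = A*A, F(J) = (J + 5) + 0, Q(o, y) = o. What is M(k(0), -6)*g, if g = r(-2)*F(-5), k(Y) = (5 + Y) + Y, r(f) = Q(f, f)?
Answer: 0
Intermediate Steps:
r(f) = f
k(Y) = 5 + 2*Y
F(J) = 5 + J (F(J) = (5 + J) + 0 = 5 + J)
M(c, A) = -A²/3 (M(c, A) = -A*A/3 = -A²/3)
g = 0 (g = -2*(5 - 5) = -2*0 = 0)
M(k(0), -6)*g = -⅓*(-6)²*0 = -⅓*36*0 = -12*0 = 0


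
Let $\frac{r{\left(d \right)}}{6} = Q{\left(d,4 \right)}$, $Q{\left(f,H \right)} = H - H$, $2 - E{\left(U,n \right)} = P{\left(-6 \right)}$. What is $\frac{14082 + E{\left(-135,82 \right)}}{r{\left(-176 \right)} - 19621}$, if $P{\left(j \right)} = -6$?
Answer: $- \frac{14090}{19621} \approx -0.71811$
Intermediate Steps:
$E{\left(U,n \right)} = 8$ ($E{\left(U,n \right)} = 2 - -6 = 2 + 6 = 8$)
$Q{\left(f,H \right)} = 0$
$r{\left(d \right)} = 0$ ($r{\left(d \right)} = 6 \cdot 0 = 0$)
$\frac{14082 + E{\left(-135,82 \right)}}{r{\left(-176 \right)} - 19621} = \frac{14082 + 8}{0 - 19621} = \frac{14090}{-19621} = 14090 \left(- \frac{1}{19621}\right) = - \frac{14090}{19621}$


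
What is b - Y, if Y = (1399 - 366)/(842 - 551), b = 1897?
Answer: 550994/291 ≈ 1893.4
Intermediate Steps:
Y = 1033/291 ≈ 3.5498
b - Y = 1897 - 1*1033/291 = 1897 - 1033/291 = 550994/291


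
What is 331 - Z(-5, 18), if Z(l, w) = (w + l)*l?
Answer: 396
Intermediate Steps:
Z(l, w) = l*(l + w) (Z(l, w) = (l + w)*l = l*(l + w))
331 - Z(-5, 18) = 331 - (-5)*(-5 + 18) = 331 - (-5)*13 = 331 - 1*(-65) = 331 + 65 = 396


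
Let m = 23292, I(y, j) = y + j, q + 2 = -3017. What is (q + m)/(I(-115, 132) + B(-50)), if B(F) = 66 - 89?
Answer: -20273/6 ≈ -3378.8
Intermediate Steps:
q = -3019 (q = -2 - 3017 = -3019)
B(F) = -23
I(y, j) = j + y
(q + m)/(I(-115, 132) + B(-50)) = (-3019 + 23292)/((132 - 115) - 23) = 20273/(17 - 23) = 20273/(-6) = 20273*(-1/6) = -20273/6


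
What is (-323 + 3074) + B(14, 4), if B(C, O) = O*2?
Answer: 2759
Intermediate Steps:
B(C, O) = 2*O
(-323 + 3074) + B(14, 4) = (-323 + 3074) + 2*4 = 2751 + 8 = 2759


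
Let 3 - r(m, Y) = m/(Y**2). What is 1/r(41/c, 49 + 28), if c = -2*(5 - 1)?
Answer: 47432/142337 ≈ 0.33324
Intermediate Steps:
c = -8 (c = -2*4 = -8)
r(m, Y) = 3 - m/Y**2 (r(m, Y) = 3 - m/(Y**2) = 3 - m/Y**2)
1/r(41/c, 49 + 28) = 1/(3 - 41/(-8)/(49 + 28)**2) = 1/(3 - 1*41*(-1/8)/77**2) = 1/(3 - 1*(-41/8)*1/5929) = 1/(3 + 41/47432) = 1/(142337/47432) = 47432/142337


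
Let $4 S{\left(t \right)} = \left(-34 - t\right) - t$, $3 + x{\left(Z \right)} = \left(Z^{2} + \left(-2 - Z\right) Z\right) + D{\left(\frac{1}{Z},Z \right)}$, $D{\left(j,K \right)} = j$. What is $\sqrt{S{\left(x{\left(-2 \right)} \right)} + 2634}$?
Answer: $\frac{\sqrt{10501}}{2} \approx 51.237$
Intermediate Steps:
$x{\left(Z \right)} = -3 + \frac{1}{Z} + Z^{2} + Z \left(-2 - Z\right)$ ($x{\left(Z \right)} = -3 + \left(\left(Z^{2} + \left(-2 - Z\right) Z\right) + \frac{1}{Z}\right) = -3 + \left(\left(Z^{2} + Z \left(-2 - Z\right)\right) + \frac{1}{Z}\right) = -3 + \left(\frac{1}{Z} + Z^{2} + Z \left(-2 - Z\right)\right) = -3 + \frac{1}{Z} + Z^{2} + Z \left(-2 - Z\right)$)
$S{\left(t \right)} = - \frac{17}{2} - \frac{t}{2}$ ($S{\left(t \right)} = \frac{\left(-34 - t\right) - t}{4} = \frac{-34 - 2 t}{4} = - \frac{17}{2} - \frac{t}{2}$)
$\sqrt{S{\left(x{\left(-2 \right)} \right)} + 2634} = \sqrt{\left(- \frac{17}{2} - \frac{-3 + \frac{1}{-2} - -4}{2}\right) + 2634} = \sqrt{\left(- \frac{17}{2} - \frac{-3 - \frac{1}{2} + 4}{2}\right) + 2634} = \sqrt{\left(- \frac{17}{2} - \frac{1}{4}\right) + 2634} = \sqrt{- \frac{35}{4} + 2634} = \sqrt{\frac{10501}{4}} = \frac{\sqrt{10501}}{2}$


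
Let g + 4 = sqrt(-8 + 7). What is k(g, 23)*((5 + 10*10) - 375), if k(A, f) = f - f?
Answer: 0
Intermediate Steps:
g = -4 + I (g = -4 + sqrt(-8 + 7) = -4 + sqrt(-1) = -4 + I ≈ -4.0 + 1.0*I)
k(A, f) = 0
k(g, 23)*((5 + 10*10) - 375) = 0*((5 + 10*10) - 375) = 0*((5 + 100) - 375) = 0*(105 - 375) = 0*(-270) = 0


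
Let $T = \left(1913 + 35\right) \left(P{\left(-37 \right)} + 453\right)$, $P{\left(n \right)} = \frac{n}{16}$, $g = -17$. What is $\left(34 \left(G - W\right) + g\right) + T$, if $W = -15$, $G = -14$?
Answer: $\frac{3511825}{4} \approx 8.7796 \cdot 10^{5}$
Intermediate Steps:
$P{\left(n \right)} = \frac{n}{16}$ ($P{\left(n \right)} = n \frac{1}{16} = \frac{n}{16}$)
$T = \frac{3511757}{4}$ ($T = \left(1913 + 35\right) \left(\frac{1}{16} \left(-37\right) + 453\right) = 1948 \left(- \frac{37}{16} + 453\right) = 1948 \cdot \frac{7211}{16} = \frac{3511757}{4} \approx 8.7794 \cdot 10^{5}$)
$\left(34 \left(G - W\right) + g\right) + T = \left(34 \left(-14 - -15\right) - 17\right) + \frac{3511757}{4} = \left(34 \left(-14 + 15\right) - 17\right) + \frac{3511757}{4} = \left(34 \cdot 1 - 17\right) + \frac{3511757}{4} = \left(34 - 17\right) + \frac{3511757}{4} = 17 + \frac{3511757}{4} = \frac{3511825}{4}$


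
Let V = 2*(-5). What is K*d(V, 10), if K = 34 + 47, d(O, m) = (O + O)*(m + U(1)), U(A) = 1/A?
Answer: -17820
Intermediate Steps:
V = -10
d(O, m) = 2*O*(1 + m) (d(O, m) = (O + O)*(m + 1/1) = (2*O)*(m + 1) = (2*O)*(1 + m) = 2*O*(1 + m))
K = 81
K*d(V, 10) = 81*(2*(-10)*(1 + 10)) = 81*(2*(-10)*11) = 81*(-220) = -17820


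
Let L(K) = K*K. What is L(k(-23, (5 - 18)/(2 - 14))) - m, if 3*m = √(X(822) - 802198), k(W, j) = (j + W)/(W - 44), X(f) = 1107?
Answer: 69169/646416 - I*√801091/3 ≈ 0.107 - 298.35*I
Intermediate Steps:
k(W, j) = (W + j)/(-44 + W)
L(K) = K²
m = I*√801091/3 (m = √(1107 - 802198)/3 = √(-801091)/3 = (I*√801091)/3 = I*√801091/3 ≈ 298.35*I)
L(k(-23, (5 - 18)/(2 - 14))) - m = ((-23 + (5 - 18)/(2 - 14))/(-44 - 23))² - I*√801091/3 = ((-23 - 13/(-12))/(-67))² - I*√801091/3 = (-(-23 - 13*(-1/12))/67)² - I*√801091/3 = (-(-23 + 13/12)/67)² - I*√801091/3 = (-1/67*(-263/12))² - I*√801091/3 = (263/804)² - I*√801091/3 = 69169/646416 - I*√801091/3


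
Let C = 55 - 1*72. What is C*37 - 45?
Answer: -674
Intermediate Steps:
C = -17 (C = 55 - 72 = -17)
C*37 - 45 = -17*37 - 45 = -629 - 45 = -674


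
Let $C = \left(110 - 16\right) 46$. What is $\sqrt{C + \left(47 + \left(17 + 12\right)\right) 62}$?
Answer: $6 \sqrt{251} \approx 95.058$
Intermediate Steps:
$C = 4324$ ($C = 94 \cdot 46 = 4324$)
$\sqrt{C + \left(47 + \left(17 + 12\right)\right) 62} = \sqrt{4324 + \left(47 + \left(17 + 12\right)\right) 62} = \sqrt{4324 + \left(47 + 29\right) 62} = \sqrt{4324 + 76 \cdot 62} = \sqrt{4324 + 4712} = \sqrt{9036} = 6 \sqrt{251}$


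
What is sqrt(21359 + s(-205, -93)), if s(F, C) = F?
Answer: sqrt(21154) ≈ 145.44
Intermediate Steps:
sqrt(21359 + s(-205, -93)) = sqrt(21359 - 205) = sqrt(21154)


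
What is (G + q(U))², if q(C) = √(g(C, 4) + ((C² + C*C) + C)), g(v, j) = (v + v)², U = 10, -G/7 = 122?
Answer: (854 - √610)² ≈ 6.8774e+5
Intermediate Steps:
G = -854 (G = -7*122 = -854)
g(v, j) = 4*v² (g(v, j) = (2*v)² = 4*v²)
q(C) = √(C + 6*C²) (q(C) = √(4*C² + ((C² + C*C) + C)) = √(4*C² + ((C² + C²) + C)) = √(4*C² + (2*C² + C)) = √(4*C² + (C + 2*C²)) = √(C + 6*C²))
(G + q(U))² = (-854 + √(10*(1 + 6*10)))² = (-854 + √(10*(1 + 60)))² = (-854 + √(10*61))² = (-854 + √610)²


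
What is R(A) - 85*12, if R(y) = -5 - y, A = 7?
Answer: -1032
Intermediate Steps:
R(A) - 85*12 = (-5 - 1*7) - 85*12 = (-5 - 7) - 1020 = -12 - 1020 = -1032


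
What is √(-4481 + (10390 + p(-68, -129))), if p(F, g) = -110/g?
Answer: √98345859/129 ≈ 76.876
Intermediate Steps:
√(-4481 + (10390 + p(-68, -129))) = √(-4481 + (10390 - 110/(-129))) = √(-4481 + (10390 - 110*(-1/129))) = √(-4481 + (10390 + 110/129)) = √(-4481 + 1340420/129) = √(762371/129) = √98345859/129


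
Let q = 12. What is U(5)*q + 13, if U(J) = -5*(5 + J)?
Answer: -587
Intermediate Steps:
U(J) = -25 - 5*J
U(5)*q + 13 = (-25 - 5*5)*12 + 13 = (-25 - 25)*12 + 13 = -50*12 + 13 = -600 + 13 = -587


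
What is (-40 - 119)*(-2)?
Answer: 318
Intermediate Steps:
(-40 - 119)*(-2) = -159*(-2) = 318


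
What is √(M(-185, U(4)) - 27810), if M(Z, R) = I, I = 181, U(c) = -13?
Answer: I*√27629 ≈ 166.22*I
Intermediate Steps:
M(Z, R) = 181
√(M(-185, U(4)) - 27810) = √(181 - 27810) = √(-27629) = I*√27629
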